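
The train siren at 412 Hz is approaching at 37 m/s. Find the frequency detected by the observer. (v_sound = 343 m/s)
f_obs = f·v/(v − v_s) = 461.8 Hz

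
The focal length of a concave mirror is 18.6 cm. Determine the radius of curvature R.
R = 2|f| = 37.2 cm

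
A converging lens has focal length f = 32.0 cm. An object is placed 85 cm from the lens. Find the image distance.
1/di = 1/f − 1/do → di = 51.32 cm (real image)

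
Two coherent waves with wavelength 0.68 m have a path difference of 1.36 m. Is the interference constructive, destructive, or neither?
constructive — path difference = 2λ, a whole number of wavelengths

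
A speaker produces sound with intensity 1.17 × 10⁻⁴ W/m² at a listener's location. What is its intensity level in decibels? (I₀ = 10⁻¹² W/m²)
β = 10·log₁₀(I/I₀) = 80.68 dB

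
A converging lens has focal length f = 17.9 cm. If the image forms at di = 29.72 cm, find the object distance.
1/do = 1/f − 1/di → do = 45.01 cm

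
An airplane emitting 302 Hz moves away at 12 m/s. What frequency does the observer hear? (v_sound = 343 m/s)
f_obs = f·v/(v + v_s) = 291.8 Hz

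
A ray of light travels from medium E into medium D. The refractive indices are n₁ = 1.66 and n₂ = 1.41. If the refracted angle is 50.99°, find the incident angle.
sin θ₁ = (n₂/n₁)·sin θ₂ → θ₁ = 41.3°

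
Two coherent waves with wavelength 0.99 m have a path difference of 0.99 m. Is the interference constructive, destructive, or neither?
constructive — path difference = 1λ, a whole number of wavelengths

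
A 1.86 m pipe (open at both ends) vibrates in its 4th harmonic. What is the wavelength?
λₙ = 2L/n = 0.93 m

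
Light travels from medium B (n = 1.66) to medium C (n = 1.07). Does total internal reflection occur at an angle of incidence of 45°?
θc = arcsin(n₂/n₁) = 40.13°; 45° > θc, so yes — total internal reflection.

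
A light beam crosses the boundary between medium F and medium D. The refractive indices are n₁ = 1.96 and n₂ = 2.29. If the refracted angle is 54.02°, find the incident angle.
sin θ₁ = (n₂/n₁)·sin θ₂ → θ₁ = 70.99°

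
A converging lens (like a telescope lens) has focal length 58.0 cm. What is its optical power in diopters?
P = 1/f = 1.724 D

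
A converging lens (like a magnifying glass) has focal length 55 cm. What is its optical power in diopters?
P = 1/f = 1.818 D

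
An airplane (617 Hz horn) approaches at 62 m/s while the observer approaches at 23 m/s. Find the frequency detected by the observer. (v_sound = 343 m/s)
f_obs = f·(v + v_o)/(v − v_s) = 803.6 Hz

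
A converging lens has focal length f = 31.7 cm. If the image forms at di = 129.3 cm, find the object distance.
1/do = 1/f − 1/di → do = 42 cm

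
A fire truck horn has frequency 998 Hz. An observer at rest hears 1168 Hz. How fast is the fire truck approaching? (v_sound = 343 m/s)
v_s = v·(1 − f/f_obs) = 49.92 m/s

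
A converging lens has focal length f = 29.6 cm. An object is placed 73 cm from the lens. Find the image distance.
1/di = 1/f − 1/do → di = 49.79 cm (real image)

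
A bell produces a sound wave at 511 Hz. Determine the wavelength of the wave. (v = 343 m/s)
λ = v/f = 0.6712 m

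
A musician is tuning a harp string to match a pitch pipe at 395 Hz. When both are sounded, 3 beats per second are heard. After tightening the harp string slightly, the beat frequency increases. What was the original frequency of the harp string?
398 Hz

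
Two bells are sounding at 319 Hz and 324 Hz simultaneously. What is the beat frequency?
5 Hz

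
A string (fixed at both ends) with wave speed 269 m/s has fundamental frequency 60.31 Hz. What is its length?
L = v/(2f₁) = 2.23 m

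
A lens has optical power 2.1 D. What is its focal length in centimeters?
f = 1/P = 47.62 cm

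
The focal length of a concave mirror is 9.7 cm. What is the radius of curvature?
R = 2|f| = 19.4 cm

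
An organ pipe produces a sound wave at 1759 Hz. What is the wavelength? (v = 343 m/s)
λ = v/f = 0.195 m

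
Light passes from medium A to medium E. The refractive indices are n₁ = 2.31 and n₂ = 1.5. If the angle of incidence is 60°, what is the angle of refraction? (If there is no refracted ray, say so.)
sin θ₂ = (n₁/n₂)·sin θ₁ = 1.334 > 1, so there is no refracted ray — the light undergoes total internal reflection.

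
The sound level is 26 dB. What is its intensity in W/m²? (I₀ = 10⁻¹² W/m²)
I = I₀·10^(β/10) = 3.98 × 10⁻¹⁰ W/m²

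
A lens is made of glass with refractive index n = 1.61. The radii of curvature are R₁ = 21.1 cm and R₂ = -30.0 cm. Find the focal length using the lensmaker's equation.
1/f = (n − 1)(1/R₁ − 1/R₂) → f = 20.31 cm (converging lens)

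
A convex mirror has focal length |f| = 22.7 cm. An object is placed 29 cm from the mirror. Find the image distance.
f = −22.7 cm (convex); 1/di = 1/f − 1/do → di = -12.73 cm (virtual image, behind mirror)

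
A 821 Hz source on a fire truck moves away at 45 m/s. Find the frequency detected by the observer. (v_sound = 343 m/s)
f_obs = f·v/(v + v_s) = 725.8 Hz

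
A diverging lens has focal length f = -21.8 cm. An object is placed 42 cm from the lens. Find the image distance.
1/di = 1/f − 1/do → di = -14.35 cm (virtual image)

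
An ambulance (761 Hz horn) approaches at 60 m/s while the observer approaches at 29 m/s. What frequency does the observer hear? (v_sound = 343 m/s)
f_obs = f·(v + v_o)/(v − v_s) = 1000 Hz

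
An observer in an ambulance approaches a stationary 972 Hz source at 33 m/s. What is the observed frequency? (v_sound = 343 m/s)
f_obs = f·(v + v_o)/v = 1066 Hz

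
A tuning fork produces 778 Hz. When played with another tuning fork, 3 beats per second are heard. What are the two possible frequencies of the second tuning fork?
f₂ = 778 ± 3 Hz → 781 Hz or 775 Hz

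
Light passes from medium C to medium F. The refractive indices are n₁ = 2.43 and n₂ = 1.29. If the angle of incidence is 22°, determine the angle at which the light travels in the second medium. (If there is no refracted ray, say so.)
sin θ₂ = (n₁/n₂)·sin θ₁ = 0.7057 → θ₂ = 44.88°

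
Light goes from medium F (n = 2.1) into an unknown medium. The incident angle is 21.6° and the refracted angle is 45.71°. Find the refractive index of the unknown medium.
n₂ = n₁·sin θ₁ / sin θ₂ = 1.08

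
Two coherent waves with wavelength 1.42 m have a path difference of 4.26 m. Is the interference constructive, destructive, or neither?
constructive — path difference = 3λ, a whole number of wavelengths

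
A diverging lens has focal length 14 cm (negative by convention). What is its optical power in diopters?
P = 1/f = -7.143 D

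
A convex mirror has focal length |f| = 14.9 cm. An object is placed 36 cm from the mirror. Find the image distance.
f = −14.9 cm (convex); 1/di = 1/f − 1/do → di = -10.54 cm (virtual image, behind mirror)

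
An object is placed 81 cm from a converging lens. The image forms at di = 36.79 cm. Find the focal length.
1/f = 1/do + 1/di → f = 25.3 cm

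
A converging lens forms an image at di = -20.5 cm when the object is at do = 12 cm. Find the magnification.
M = −di/do = 1.708 (upright image)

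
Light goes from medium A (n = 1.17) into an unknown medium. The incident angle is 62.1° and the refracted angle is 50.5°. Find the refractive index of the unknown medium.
n₂ = n₁·sin θ₁ / sin θ₂ = 1.34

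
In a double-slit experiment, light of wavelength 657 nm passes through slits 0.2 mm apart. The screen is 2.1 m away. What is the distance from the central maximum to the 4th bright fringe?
y = mλL/d = 27.59 mm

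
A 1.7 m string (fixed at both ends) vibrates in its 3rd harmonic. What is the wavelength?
λₙ = 2L/n = 1.133 m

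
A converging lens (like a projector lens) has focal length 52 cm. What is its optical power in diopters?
P = 1/f = 1.923 D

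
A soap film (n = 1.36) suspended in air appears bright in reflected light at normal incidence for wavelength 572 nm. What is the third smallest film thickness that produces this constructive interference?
2nt = (m − ½)λ with m = 3 → t = (m − ½)λ/(2n) = 525.7 nm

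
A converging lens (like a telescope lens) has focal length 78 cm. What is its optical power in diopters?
P = 1/f = 1.282 D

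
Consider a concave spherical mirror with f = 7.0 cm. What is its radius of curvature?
R = 2|f| = 14 cm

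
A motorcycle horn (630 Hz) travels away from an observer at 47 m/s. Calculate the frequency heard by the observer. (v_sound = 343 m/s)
f_obs = f·v/(v + v_s) = 554.1 Hz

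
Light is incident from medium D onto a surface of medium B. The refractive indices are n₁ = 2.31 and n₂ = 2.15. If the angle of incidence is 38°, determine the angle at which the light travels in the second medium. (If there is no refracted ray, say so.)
sin θ₂ = (n₁/n₂)·sin θ₁ = 0.6615 → θ₂ = 41.41°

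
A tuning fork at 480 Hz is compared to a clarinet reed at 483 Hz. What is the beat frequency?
3 Hz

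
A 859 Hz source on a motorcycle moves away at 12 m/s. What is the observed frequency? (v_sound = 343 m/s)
f_obs = f·v/(v + v_s) = 830 Hz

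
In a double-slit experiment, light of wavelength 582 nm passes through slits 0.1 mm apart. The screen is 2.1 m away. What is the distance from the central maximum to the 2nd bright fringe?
y = mλL/d = 24.44 mm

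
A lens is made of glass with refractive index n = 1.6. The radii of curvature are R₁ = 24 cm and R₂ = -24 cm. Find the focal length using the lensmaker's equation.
1/f = (n − 1)(1/R₁ − 1/R₂) → f = 20 cm (converging lens)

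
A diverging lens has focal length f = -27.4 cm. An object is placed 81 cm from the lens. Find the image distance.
1/di = 1/f − 1/do → di = -20.47 cm (virtual image)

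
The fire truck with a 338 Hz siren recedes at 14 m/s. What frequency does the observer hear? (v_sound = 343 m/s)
f_obs = f·v/(v + v_s) = 324.7 Hz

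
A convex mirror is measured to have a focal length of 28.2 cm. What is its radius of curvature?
R = 2|f| = 56.4 cm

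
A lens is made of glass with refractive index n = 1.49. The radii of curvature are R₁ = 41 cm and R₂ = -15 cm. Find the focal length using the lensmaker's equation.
1/f = (n − 1)(1/R₁ − 1/R₂) → f = 22.41 cm (converging lens)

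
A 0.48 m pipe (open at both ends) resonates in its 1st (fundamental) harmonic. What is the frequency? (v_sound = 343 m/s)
fₙ = nv/(2L) = 357.3 Hz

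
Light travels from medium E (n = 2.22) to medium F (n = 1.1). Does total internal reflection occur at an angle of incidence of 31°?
θc = arcsin(n₂/n₁) = 29.7°; 31° > θc, so yes — total internal reflection.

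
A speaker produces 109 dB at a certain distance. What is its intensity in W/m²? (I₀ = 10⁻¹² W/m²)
I = I₀·10^(β/10) = 7.94 × 10⁻² W/m²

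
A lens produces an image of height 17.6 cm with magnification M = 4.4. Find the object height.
ho = |hi|/|M| = 4 cm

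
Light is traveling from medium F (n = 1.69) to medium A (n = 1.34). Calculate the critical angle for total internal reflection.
θc = arcsin(n₂/n₁) = 52.46°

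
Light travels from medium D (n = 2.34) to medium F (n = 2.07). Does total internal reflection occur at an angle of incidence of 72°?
θc = arcsin(n₂/n₁) = 62.2°; 72° > θc, so yes — total internal reflection.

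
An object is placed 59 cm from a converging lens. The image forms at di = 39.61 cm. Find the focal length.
1/f = 1/do + 1/di → f = 23.7 cm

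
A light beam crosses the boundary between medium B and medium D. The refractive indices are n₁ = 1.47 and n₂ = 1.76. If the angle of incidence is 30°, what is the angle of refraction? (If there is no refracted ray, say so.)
sin θ₂ = (n₁/n₂)·sin θ₁ = 0.4176 → θ₂ = 24.68°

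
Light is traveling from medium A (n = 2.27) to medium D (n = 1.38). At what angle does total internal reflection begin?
θc = arcsin(n₂/n₁) = 37.44°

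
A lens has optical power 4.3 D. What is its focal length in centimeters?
f = 1/P = 23.26 cm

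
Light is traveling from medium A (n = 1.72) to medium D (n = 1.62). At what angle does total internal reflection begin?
θc = arcsin(n₂/n₁) = 70.37°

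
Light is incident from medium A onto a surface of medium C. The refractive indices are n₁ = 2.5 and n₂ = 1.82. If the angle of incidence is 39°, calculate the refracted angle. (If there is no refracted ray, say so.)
sin θ₂ = (n₁/n₂)·sin θ₁ = 0.8645 → θ₂ = 59.82°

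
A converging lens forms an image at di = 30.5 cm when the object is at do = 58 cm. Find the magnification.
M = −di/do = -0.5259 (inverted image)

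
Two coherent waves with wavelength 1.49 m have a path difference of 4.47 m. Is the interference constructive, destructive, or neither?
constructive — path difference = 3λ, a whole number of wavelengths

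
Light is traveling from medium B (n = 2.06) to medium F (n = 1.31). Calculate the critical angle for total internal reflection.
θc = arcsin(n₂/n₁) = 39.49°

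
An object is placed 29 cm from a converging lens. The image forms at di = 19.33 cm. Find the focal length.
1/f = 1/do + 1/di → f = 11.6 cm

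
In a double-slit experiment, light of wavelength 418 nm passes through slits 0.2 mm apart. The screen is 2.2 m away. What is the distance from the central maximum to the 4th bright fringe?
y = mλL/d = 18.39 mm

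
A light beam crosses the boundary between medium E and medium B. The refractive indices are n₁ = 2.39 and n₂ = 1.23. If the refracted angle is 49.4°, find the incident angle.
sin θ₁ = (n₂/n₁)·sin θ₂ → θ₁ = 23°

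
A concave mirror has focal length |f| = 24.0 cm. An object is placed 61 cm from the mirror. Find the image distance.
f = +24.0 cm (concave); 1/di = 1/f − 1/do → di = 39.57 cm (real image, in front of mirror)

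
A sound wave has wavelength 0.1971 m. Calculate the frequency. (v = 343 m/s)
f = v/λ = 1740 Hz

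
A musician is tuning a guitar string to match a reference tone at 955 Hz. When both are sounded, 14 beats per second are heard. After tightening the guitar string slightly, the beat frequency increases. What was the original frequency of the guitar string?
969 Hz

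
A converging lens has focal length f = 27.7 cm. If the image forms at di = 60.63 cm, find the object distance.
1/do = 1/f − 1/di → do = 51 cm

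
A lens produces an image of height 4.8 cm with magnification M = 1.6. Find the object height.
ho = |hi|/|M| = 3 cm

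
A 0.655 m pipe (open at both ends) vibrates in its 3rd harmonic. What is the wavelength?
λₙ = 2L/n = 0.4367 m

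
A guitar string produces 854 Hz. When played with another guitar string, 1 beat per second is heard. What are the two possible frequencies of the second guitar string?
f₂ = 854 ± 1 Hz → 855 Hz or 853 Hz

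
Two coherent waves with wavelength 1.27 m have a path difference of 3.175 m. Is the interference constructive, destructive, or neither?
destructive — path difference = 2.5λ, an odd multiple of λ/2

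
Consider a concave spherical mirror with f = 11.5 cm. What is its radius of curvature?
R = 2|f| = 23 cm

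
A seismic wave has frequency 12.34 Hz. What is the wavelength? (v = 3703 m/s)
λ = v/f = 300.1 m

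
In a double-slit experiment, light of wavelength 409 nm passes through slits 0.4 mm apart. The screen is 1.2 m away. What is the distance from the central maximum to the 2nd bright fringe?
y = mλL/d = 2.454 mm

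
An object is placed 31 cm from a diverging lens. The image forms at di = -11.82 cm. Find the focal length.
1/f = 1/do + 1/di → f = -19.1 cm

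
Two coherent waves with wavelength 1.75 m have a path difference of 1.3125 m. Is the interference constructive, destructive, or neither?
neither (partial) — path difference = 0.75λ, neither a whole number of wavelengths nor an odd multiple of λ/2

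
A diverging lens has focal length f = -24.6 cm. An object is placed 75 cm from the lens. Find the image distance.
1/di = 1/f − 1/do → di = -18.52 cm (virtual image)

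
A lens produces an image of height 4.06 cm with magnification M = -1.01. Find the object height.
ho = |hi|/|M| = 4.02 cm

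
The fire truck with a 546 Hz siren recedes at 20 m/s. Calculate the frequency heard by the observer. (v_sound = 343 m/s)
f_obs = f·v/(v + v_s) = 515.9 Hz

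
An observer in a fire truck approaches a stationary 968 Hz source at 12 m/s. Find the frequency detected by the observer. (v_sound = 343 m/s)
f_obs = f·(v + v_o)/v = 1002 Hz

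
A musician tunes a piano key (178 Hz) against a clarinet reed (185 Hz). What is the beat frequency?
7 Hz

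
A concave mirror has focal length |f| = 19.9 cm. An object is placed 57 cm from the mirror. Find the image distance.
f = +19.9 cm (concave); 1/di = 1/f − 1/do → di = 30.57 cm (real image, in front of mirror)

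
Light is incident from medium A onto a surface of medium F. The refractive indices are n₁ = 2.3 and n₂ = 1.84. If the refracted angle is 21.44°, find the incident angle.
sin θ₁ = (n₂/n₁)·sin θ₂ → θ₁ = 17°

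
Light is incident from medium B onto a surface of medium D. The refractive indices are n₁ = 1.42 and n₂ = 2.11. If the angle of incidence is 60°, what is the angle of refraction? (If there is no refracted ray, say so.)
sin θ₂ = (n₁/n₂)·sin θ₁ = 0.5828 → θ₂ = 35.65°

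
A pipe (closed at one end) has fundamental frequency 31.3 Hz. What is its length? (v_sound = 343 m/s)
L = v/(4f₁) = 2.74 m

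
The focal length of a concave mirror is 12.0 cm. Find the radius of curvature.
R = 2|f| = 24 cm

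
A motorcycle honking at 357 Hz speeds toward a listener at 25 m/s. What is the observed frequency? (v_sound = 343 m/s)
f_obs = f·v/(v − v_s) = 385.1 Hz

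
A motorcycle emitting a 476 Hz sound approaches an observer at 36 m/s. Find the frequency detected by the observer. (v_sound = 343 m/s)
f_obs = f·v/(v − v_s) = 531.8 Hz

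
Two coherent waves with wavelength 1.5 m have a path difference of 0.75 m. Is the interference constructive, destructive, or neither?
destructive — path difference = 0.5λ, an odd multiple of λ/2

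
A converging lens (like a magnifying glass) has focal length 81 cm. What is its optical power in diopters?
P = 1/f = 1.235 D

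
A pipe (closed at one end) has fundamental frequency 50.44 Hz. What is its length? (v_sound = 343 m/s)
L = v/(4f₁) = 1.7 m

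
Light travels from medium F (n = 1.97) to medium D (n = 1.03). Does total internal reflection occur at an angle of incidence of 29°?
θc = arcsin(n₂/n₁) = 31.52°; 29° < θc, so no — the ray refracts.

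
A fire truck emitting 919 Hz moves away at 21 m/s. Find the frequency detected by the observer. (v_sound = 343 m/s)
f_obs = f·v/(v + v_s) = 866 Hz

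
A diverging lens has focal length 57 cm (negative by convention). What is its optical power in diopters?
P = 1/f = -1.754 D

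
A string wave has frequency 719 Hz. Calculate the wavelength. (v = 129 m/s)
λ = v/f = 0.1794 m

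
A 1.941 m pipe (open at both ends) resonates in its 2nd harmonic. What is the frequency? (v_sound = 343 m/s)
fₙ = nv/(2L) = 176.7 Hz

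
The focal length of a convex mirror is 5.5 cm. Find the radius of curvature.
R = 2|f| = 11 cm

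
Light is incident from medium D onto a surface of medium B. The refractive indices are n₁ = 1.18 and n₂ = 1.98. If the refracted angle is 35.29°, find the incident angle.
sin θ₁ = (n₂/n₁)·sin θ₂ → θ₁ = 75.79°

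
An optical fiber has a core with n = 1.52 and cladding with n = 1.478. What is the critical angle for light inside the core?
θc = arcsin(n_cladding/n_core) = 76.5°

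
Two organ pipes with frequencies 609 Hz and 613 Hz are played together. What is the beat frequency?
4 Hz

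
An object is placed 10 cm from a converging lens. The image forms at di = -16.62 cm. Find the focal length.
1/f = 1/do + 1/di → f = 25.11 cm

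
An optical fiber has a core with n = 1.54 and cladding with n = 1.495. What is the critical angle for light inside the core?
θc = arcsin(n_cladding/n_core) = 76.11°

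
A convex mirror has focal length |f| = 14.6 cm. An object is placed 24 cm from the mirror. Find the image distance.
f = −14.6 cm (convex); 1/di = 1/f − 1/do → di = -9.078 cm (virtual image, behind mirror)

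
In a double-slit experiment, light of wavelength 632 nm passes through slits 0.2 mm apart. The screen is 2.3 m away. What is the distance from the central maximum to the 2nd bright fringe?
y = mλL/d = 14.54 mm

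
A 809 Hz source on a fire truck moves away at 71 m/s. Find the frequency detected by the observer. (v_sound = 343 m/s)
f_obs = f·v/(v + v_s) = 670.3 Hz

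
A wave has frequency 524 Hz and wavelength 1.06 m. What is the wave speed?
v = fλ = 555.4 m/s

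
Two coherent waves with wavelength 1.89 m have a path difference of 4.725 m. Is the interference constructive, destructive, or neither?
destructive — path difference = 2.5λ, an odd multiple of λ/2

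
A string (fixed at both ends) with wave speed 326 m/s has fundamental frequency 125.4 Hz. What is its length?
L = v/(2f₁) = 1.3 m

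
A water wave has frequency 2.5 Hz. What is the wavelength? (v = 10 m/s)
λ = v/f = 4 m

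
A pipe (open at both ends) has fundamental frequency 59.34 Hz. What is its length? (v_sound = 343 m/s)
L = v/(2f₁) = 2.89 m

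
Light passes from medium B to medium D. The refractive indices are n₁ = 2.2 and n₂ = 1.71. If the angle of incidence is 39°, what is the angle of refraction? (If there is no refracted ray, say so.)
sin θ₂ = (n₁/n₂)·sin θ₁ = 0.8097 → θ₂ = 54.06°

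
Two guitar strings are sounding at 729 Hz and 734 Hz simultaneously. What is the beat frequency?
5 Hz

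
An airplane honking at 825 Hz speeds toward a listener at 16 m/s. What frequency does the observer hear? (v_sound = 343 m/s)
f_obs = f·v/(v − v_s) = 865.4 Hz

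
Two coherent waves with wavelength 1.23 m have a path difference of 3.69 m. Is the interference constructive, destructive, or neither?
constructive — path difference = 3λ, a whole number of wavelengths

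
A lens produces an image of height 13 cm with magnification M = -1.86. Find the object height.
ho = |hi|/|M| = 6.989 cm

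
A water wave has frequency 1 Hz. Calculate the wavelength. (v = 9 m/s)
λ = v/f = 9 m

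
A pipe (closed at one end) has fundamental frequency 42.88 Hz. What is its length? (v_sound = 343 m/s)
L = v/(4f₁) = 2 m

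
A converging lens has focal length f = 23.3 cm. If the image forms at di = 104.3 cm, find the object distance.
1/do = 1/f − 1/di → do = 30 cm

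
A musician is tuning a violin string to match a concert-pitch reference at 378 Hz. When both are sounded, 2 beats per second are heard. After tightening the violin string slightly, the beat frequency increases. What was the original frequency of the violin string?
380 Hz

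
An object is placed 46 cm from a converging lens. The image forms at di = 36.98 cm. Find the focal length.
1/f = 1/do + 1/di → f = 20.5 cm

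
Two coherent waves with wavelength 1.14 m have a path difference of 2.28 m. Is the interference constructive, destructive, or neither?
constructive — path difference = 2λ, a whole number of wavelengths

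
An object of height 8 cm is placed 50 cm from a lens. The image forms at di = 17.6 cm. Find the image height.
hi = (-di/do) × ho = -2.816 cm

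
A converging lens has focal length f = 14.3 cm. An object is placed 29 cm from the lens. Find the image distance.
1/di = 1/f − 1/do → di = 28.21 cm (real image)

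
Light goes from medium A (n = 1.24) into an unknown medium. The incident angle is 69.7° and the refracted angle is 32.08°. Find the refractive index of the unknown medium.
n₂ = n₁·sin θ₁ / sin θ₂ = 2.19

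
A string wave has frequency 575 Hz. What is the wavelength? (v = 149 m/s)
λ = v/f = 0.2591 m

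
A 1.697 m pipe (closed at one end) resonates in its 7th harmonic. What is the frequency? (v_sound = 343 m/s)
fₙ = nv/(4L) = 353.7 Hz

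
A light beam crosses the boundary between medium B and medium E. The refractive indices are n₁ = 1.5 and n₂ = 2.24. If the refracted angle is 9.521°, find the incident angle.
sin θ₁ = (n₂/n₁)·sin θ₂ → θ₁ = 14.3°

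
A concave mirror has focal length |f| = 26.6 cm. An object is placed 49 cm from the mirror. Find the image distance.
f = +26.6 cm (concave); 1/di = 1/f − 1/do → di = 58.19 cm (real image, in front of mirror)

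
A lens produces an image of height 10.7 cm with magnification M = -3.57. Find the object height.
ho = |hi|/|M| = 2.997 cm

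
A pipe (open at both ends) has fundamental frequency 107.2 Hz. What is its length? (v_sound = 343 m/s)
L = v/(2f₁) = 1.6 m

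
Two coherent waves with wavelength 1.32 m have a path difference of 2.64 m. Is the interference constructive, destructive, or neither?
constructive — path difference = 2λ, a whole number of wavelengths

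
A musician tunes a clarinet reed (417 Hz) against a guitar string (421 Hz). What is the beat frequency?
4 Hz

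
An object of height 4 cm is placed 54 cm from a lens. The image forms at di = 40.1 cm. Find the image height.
hi = (-di/do) × ho = -2.97 cm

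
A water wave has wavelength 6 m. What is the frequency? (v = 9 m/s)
f = v/λ = 1.5 Hz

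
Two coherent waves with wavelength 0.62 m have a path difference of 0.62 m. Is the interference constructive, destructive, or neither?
constructive — path difference = 1λ, a whole number of wavelengths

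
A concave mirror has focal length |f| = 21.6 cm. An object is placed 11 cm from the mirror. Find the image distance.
f = +21.6 cm (concave); 1/di = 1/f − 1/do → di = -22.42 cm (virtual image, behind mirror)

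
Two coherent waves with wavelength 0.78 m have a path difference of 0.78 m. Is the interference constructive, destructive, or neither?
constructive — path difference = 1λ, a whole number of wavelengths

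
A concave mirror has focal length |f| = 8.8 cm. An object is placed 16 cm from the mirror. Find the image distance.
f = +8.8 cm (concave); 1/di = 1/f − 1/do → di = 19.56 cm (real image, in front of mirror)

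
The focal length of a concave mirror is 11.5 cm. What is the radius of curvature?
R = 2|f| = 23 cm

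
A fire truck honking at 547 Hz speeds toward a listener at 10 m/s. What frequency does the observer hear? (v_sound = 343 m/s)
f_obs = f·v/(v − v_s) = 563.4 Hz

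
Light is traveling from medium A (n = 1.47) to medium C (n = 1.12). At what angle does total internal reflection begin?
θc = arcsin(n₂/n₁) = 49.63°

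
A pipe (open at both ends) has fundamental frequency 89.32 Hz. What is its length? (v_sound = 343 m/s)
L = v/(2f₁) = 1.92 m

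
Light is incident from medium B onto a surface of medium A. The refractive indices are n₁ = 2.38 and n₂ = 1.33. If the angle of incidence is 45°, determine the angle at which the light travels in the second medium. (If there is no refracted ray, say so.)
sin θ₂ = (n₁/n₂)·sin θ₁ = 1.265 > 1, so there is no refracted ray — the light undergoes total internal reflection.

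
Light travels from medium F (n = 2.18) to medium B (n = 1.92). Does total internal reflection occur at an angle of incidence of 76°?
θc = arcsin(n₂/n₁) = 61.73°; 76° > θc, so yes — total internal reflection.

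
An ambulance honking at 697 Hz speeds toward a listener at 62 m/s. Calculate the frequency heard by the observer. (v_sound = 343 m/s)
f_obs = f·v/(v − v_s) = 850.8 Hz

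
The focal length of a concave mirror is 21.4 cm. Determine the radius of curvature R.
R = 2|f| = 42.8 cm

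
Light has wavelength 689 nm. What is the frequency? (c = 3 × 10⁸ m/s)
f = c/λ = 4.354 × 10¹⁴ Hz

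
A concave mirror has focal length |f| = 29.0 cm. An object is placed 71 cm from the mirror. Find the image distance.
f = +29.0 cm (concave); 1/di = 1/f − 1/do → di = 49.02 cm (real image, in front of mirror)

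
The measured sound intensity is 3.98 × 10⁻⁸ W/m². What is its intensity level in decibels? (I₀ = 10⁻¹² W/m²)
β = 10·log₁₀(I/I₀) = 46 dB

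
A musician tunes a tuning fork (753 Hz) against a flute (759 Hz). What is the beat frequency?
6 Hz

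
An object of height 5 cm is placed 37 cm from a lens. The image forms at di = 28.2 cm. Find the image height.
hi = (-di/do) × ho = -3.811 cm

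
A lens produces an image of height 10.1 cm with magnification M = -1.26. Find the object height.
ho = |hi|/|M| = 8.016 cm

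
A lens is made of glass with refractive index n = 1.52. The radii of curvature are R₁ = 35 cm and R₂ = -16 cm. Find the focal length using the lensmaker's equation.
1/f = (n − 1)(1/R₁ − 1/R₂) → f = 21.12 cm (converging lens)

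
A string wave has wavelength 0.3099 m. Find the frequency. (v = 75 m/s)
f = v/λ = 242 Hz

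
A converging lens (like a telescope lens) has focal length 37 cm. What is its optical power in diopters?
P = 1/f = 2.703 D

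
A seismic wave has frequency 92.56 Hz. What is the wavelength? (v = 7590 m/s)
λ = v/f = 82 m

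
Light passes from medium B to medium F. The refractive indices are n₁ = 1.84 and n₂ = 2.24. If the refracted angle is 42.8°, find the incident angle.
sin θ₁ = (n₂/n₁)·sin θ₂ → θ₁ = 55.81°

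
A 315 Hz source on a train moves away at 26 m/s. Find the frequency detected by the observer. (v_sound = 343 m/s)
f_obs = f·v/(v + v_s) = 292.8 Hz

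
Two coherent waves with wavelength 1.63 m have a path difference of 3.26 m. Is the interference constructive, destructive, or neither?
constructive — path difference = 2λ, a whole number of wavelengths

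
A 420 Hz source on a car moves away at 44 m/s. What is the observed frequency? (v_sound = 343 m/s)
f_obs = f·v/(v + v_s) = 372.2 Hz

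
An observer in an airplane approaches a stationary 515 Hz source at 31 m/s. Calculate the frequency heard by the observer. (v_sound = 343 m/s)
f_obs = f·(v + v_o)/v = 561.5 Hz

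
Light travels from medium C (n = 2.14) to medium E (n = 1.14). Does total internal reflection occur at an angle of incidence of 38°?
θc = arcsin(n₂/n₁) = 32.19°; 38° > θc, so yes — total internal reflection.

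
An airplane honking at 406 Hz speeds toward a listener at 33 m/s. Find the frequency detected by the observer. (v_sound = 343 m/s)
f_obs = f·v/(v − v_s) = 449.2 Hz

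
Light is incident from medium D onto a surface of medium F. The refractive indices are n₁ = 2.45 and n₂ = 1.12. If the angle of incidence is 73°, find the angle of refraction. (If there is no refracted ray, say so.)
sin θ₂ = (n₁/n₂)·sin θ₁ = 2.092 > 1, so there is no refracted ray — the light undergoes total internal reflection.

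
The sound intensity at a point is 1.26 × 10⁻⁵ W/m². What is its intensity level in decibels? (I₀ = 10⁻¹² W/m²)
β = 10·log₁₀(I/I₀) = 71 dB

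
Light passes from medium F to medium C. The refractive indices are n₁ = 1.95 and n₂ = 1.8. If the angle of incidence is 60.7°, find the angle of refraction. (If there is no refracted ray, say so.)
sin θ₂ = (n₁/n₂)·sin θ₁ = 0.9447 → θ₂ = 70.86°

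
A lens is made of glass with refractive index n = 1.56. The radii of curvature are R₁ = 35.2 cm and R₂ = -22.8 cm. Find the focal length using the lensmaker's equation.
1/f = (n − 1)(1/R₁ − 1/R₂) → f = 24.71 cm (converging lens)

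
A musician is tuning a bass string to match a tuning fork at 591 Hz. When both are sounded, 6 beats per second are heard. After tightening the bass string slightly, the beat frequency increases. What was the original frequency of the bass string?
597 Hz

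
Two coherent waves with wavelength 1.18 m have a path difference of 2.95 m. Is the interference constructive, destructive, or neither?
destructive — path difference = 2.5λ, an odd multiple of λ/2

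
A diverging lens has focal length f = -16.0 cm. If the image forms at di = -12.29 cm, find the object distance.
1/do = 1/f − 1/di → do = 53 cm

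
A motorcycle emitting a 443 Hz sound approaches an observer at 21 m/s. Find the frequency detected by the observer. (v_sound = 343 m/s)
f_obs = f·v/(v − v_s) = 471.9 Hz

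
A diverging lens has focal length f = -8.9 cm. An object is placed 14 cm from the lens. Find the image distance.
1/di = 1/f − 1/do → di = -5.441 cm (virtual image)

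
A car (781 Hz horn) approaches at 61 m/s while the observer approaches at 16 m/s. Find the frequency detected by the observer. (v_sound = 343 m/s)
f_obs = f·(v + v_o)/(v − v_s) = 994.3 Hz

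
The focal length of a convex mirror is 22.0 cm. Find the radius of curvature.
R = 2|f| = 44 cm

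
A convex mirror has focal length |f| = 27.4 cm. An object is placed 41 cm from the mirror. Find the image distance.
f = −27.4 cm (convex); 1/di = 1/f − 1/do → di = -16.42 cm (virtual image, behind mirror)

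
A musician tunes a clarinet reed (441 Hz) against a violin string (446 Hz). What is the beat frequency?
5 Hz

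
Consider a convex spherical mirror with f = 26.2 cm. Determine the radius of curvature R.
R = 2|f| = 52.4 cm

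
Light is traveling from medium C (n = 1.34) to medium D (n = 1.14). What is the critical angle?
θc = arcsin(n₂/n₁) = 58.29°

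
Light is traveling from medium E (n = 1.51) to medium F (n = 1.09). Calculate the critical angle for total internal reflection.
θc = arcsin(n₂/n₁) = 46.21°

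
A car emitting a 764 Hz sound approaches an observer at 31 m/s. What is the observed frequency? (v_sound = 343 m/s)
f_obs = f·v/(v − v_s) = 839.9 Hz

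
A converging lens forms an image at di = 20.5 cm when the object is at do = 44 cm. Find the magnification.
M = −di/do = -0.4659 (inverted image)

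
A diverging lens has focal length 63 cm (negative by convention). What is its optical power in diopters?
P = 1/f = -1.587 D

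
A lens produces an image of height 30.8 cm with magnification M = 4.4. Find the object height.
ho = |hi|/|M| = 7 cm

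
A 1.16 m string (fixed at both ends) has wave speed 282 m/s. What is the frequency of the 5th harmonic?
fₙ = nv/(2L) = 607.8 Hz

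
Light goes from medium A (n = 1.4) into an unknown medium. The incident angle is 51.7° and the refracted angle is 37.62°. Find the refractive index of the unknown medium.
n₂ = n₁·sin θ₁ / sin θ₂ = 1.8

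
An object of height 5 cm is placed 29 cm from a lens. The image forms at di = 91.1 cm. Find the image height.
hi = (-di/do) × ho = -15.71 cm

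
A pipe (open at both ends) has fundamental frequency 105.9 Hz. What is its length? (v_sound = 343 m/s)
L = v/(2f₁) = 1.619 m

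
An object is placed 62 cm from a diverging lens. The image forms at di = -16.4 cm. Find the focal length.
1/f = 1/do + 1/di → f = -22.3 cm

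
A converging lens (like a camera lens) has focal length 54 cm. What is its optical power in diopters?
P = 1/f = 1.852 D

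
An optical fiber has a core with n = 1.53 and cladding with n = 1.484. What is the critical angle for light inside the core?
θc = arcsin(n_cladding/n_core) = 75.91°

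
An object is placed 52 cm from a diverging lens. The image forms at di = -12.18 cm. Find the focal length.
1/f = 1/do + 1/di → f = -15.91 cm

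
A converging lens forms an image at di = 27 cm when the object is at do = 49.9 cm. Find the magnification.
M = −di/do = -0.5411 (inverted image)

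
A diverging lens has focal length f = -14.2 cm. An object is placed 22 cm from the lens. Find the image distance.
1/di = 1/f − 1/do → di = -8.63 cm (virtual image)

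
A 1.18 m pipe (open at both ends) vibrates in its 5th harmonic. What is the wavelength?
λₙ = 2L/n = 0.472 m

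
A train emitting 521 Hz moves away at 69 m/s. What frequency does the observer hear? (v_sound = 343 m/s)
f_obs = f·v/(v + v_s) = 433.7 Hz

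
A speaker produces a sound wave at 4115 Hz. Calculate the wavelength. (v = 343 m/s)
λ = v/f = 0.08335 m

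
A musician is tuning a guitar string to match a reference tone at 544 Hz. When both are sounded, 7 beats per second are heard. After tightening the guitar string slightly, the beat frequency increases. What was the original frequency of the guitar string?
551 Hz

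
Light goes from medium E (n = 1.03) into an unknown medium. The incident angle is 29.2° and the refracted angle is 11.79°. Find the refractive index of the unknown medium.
n₂ = n₁·sin θ₁ / sin θ₂ = 2.459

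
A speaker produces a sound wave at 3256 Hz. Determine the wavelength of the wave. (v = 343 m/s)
λ = v/f = 0.1053 m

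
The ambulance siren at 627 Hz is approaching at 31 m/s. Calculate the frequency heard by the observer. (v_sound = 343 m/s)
f_obs = f·v/(v − v_s) = 689.3 Hz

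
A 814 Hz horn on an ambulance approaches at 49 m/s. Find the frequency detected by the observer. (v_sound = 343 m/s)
f_obs = f·v/(v − v_s) = 949.7 Hz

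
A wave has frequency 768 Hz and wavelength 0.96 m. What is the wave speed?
v = fλ = 737.3 m/s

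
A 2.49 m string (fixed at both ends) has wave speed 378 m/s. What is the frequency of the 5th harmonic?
fₙ = nv/(2L) = 379.5 Hz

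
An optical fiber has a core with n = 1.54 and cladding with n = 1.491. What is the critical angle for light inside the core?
θc = arcsin(n_cladding/n_core) = 75.51°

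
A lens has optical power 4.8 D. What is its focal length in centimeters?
f = 1/P = 20.83 cm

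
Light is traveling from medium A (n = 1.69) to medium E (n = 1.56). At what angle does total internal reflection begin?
θc = arcsin(n₂/n₁) = 67.38°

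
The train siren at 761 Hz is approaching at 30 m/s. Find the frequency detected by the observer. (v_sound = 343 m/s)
f_obs = f·v/(v − v_s) = 833.9 Hz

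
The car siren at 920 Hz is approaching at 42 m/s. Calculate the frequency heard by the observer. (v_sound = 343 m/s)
f_obs = f·v/(v − v_s) = 1048 Hz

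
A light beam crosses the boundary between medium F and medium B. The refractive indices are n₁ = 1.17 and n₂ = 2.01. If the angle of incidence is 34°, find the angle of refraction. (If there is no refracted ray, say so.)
sin θ₂ = (n₁/n₂)·sin θ₁ = 0.3255 → θ₂ = 19°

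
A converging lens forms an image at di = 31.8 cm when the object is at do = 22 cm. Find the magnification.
M = −di/do = -1.445 (inverted image)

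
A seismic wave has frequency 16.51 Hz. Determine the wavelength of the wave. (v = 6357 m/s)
λ = v/f = 385 m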